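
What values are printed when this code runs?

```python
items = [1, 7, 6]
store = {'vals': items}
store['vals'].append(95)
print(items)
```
[1, 7, 6, 95]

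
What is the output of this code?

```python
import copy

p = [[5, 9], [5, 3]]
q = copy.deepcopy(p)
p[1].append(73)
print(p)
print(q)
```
[[5, 9], [5, 3, 73]]
[[5, 9], [5, 3]]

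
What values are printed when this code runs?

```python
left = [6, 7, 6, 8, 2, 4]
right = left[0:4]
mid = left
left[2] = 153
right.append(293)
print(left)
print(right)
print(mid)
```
[6, 7, 153, 8, 2, 4]
[6, 7, 6, 8, 293]
[6, 7, 153, 8, 2, 4]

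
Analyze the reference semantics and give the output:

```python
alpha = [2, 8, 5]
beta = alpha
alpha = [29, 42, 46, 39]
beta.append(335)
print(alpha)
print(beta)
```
[29, 42, 46, 39]
[2, 8, 5, 335]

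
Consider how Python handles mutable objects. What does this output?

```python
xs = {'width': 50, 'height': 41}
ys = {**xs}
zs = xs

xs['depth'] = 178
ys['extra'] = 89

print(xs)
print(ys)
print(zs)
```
{'width': 50, 'height': 41, 'depth': 178}
{'width': 50, 'height': 41, 'extra': 89}
{'width': 50, 'height': 41, 'depth': 178}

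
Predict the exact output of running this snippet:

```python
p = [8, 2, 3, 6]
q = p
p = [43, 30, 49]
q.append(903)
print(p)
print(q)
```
[43, 30, 49]
[8, 2, 3, 6, 903]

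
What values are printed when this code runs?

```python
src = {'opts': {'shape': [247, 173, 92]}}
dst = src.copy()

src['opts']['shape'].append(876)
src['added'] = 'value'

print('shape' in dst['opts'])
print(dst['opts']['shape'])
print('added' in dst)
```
True
[247, 173, 92, 876]
False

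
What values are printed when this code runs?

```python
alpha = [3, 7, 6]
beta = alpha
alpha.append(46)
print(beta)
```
[3, 7, 6, 46]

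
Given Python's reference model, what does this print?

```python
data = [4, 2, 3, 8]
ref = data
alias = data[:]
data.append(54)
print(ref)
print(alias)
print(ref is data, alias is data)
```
[4, 2, 3, 8, 54]
[4, 2, 3, 8]
True False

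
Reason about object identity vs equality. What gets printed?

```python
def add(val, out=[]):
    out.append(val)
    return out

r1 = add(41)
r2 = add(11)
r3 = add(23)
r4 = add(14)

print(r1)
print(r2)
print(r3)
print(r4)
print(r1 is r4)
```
[41, 11, 23, 14]
[41, 11, 23, 14]
[41, 11, 23, 14]
[41, 11, 23, 14]
True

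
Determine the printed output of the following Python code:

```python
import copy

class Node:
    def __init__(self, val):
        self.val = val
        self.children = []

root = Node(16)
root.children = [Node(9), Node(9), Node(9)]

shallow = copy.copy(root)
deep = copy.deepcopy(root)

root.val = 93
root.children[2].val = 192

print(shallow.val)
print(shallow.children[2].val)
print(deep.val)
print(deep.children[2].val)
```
16
192
16
9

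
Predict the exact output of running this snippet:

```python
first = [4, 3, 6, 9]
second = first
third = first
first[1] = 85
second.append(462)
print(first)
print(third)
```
[4, 85, 6, 9, 462]
[4, 85, 6, 9, 462]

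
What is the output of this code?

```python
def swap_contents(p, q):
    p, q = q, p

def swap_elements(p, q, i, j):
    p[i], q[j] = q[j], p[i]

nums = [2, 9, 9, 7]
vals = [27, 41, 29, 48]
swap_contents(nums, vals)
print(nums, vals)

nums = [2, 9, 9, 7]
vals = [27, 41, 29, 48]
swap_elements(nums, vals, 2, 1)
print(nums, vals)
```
[2, 9, 9, 7] [27, 41, 29, 48]
[2, 9, 41, 7] [27, 9, 29, 48]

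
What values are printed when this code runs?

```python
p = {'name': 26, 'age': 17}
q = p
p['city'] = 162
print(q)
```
{'name': 26, 'age': 17, 'city': 162}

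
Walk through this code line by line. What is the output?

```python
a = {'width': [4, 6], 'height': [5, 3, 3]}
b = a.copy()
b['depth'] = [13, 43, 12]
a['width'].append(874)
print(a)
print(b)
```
{'width': [4, 6, 874], 'height': [5, 3, 3]}
{'width': [4, 6, 874], 'height': [5, 3, 3], 'depth': [13, 43, 12]}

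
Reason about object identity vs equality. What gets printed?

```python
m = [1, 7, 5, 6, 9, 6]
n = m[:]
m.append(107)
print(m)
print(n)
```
[1, 7, 5, 6, 9, 6, 107]
[1, 7, 5, 6, 9, 6]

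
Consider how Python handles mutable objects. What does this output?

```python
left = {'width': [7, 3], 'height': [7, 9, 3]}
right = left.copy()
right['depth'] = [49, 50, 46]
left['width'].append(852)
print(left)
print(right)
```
{'width': [7, 3, 852], 'height': [7, 9, 3]}
{'width': [7, 3, 852], 'height': [7, 9, 3], 'depth': [49, 50, 46]}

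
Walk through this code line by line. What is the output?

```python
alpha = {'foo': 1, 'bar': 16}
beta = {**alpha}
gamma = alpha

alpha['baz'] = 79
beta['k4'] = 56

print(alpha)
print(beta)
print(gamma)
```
{'foo': 1, 'bar': 16, 'baz': 79}
{'foo': 1, 'bar': 16, 'k4': 56}
{'foo': 1, 'bar': 16, 'baz': 79}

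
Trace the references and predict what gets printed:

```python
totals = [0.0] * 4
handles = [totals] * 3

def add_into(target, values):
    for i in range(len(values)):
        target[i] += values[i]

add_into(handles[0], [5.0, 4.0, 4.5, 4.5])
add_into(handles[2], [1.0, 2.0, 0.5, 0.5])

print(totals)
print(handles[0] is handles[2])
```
[6.0, 6.0, 5.0, 5.0]
True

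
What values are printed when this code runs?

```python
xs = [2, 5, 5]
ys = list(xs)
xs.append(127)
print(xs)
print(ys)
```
[2, 5, 5, 127]
[2, 5, 5]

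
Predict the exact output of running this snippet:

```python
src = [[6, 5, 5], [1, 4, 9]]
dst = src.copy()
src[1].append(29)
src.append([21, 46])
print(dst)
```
[[6, 5, 5], [1, 4, 9, 29]]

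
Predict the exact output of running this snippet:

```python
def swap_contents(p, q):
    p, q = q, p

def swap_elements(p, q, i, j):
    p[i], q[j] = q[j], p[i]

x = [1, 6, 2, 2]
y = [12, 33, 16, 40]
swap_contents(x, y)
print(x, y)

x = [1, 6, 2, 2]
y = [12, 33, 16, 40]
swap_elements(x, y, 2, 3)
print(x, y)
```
[1, 6, 2, 2] [12, 33, 16, 40]
[1, 6, 40, 2] [12, 33, 16, 2]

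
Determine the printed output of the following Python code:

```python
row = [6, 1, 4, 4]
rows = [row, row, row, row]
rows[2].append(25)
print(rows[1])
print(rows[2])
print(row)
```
[6, 1, 4, 4, 25]
[6, 1, 4, 4, 25]
[6, 1, 4, 4, 25]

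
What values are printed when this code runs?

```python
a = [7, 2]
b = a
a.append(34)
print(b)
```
[7, 2, 34]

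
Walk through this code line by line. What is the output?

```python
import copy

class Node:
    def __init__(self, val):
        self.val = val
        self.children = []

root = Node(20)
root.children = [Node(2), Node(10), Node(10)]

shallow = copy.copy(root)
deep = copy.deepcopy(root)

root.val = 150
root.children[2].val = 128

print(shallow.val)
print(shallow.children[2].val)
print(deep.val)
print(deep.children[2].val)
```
20
128
20
10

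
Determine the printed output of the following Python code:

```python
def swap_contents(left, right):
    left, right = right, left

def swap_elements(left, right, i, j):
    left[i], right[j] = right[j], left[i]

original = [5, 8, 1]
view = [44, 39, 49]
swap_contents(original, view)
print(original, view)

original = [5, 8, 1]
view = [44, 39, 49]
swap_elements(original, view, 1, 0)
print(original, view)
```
[5, 8, 1] [44, 39, 49]
[5, 44, 1] [8, 39, 49]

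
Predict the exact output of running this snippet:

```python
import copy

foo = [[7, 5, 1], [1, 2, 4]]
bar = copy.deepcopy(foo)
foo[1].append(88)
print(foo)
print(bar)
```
[[7, 5, 1], [1, 2, 4, 88]]
[[7, 5, 1], [1, 2, 4]]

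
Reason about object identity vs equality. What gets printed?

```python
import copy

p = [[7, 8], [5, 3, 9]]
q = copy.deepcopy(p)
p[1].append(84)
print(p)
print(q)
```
[[7, 8], [5, 3, 9, 84]]
[[7, 8], [5, 3, 9]]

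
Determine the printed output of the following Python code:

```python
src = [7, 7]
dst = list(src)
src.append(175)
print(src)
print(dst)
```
[7, 7, 175]
[7, 7]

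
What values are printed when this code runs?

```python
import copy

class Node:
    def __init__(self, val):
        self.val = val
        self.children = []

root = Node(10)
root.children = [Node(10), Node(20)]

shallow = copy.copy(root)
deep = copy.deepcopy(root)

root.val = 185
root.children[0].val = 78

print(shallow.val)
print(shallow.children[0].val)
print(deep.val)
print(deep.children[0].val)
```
10
78
10
10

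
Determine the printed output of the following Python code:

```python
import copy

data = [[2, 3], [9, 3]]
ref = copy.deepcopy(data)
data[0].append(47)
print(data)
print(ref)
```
[[2, 3, 47], [9, 3]]
[[2, 3], [9, 3]]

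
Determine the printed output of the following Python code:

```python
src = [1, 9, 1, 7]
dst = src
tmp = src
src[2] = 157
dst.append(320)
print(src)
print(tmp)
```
[1, 9, 157, 7, 320]
[1, 9, 157, 7, 320]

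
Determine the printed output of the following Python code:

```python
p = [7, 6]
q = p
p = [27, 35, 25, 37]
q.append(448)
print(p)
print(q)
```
[27, 35, 25, 37]
[7, 6, 448]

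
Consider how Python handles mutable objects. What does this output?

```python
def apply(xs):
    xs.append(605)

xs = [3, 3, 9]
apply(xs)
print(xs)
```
[3, 3, 9, 605]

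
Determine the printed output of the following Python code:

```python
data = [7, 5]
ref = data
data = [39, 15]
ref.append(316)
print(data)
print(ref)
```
[39, 15]
[7, 5, 316]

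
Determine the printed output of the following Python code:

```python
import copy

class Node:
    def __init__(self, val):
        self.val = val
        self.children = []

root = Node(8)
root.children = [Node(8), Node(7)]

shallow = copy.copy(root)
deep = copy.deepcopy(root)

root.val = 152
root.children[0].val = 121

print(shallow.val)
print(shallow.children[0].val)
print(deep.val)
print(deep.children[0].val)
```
8
121
8
8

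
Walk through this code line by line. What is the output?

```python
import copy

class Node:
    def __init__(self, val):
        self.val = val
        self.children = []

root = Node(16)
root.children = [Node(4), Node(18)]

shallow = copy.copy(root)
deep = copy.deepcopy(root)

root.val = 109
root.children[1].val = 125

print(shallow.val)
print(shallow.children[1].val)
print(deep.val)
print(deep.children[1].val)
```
16
125
16
18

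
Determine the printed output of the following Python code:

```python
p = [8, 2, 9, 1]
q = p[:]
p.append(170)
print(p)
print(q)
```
[8, 2, 9, 1, 170]
[8, 2, 9, 1]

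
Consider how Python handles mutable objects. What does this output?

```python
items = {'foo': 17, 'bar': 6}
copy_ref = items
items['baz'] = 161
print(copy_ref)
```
{'foo': 17, 'bar': 6, 'baz': 161}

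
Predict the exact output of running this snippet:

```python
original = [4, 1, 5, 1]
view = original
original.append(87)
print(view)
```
[4, 1, 5, 1, 87]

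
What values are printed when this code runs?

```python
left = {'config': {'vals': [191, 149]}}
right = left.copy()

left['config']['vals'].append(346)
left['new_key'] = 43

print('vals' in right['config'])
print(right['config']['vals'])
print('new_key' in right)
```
True
[191, 149, 346]
False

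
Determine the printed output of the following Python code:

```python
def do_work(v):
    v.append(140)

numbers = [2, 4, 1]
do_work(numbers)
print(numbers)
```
[2, 4, 1, 140]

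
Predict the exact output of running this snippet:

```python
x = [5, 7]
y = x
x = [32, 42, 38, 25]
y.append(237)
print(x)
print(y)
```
[32, 42, 38, 25]
[5, 7, 237]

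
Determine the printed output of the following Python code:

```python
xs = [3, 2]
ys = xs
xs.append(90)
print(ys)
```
[3, 2, 90]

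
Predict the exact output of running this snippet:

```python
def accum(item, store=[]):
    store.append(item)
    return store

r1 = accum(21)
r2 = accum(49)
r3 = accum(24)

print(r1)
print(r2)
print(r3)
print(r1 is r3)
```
[21, 49, 24]
[21, 49, 24]
[21, 49, 24]
True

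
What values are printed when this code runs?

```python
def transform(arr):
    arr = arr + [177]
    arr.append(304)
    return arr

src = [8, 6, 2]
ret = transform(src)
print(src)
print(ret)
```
[8, 6, 2]
[8, 6, 2, 177, 304]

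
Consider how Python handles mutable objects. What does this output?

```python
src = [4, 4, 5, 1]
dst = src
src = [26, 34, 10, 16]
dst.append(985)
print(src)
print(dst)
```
[26, 34, 10, 16]
[4, 4, 5, 1, 985]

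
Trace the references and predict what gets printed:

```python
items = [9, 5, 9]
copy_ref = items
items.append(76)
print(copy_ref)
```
[9, 5, 9, 76]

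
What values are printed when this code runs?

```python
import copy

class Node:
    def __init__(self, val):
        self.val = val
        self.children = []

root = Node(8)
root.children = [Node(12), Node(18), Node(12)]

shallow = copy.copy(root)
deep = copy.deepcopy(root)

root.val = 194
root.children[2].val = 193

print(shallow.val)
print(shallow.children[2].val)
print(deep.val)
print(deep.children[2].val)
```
8
193
8
12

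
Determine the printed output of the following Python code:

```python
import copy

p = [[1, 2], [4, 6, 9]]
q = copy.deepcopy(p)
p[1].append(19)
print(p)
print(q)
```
[[1, 2], [4, 6, 9, 19]]
[[1, 2], [4, 6, 9]]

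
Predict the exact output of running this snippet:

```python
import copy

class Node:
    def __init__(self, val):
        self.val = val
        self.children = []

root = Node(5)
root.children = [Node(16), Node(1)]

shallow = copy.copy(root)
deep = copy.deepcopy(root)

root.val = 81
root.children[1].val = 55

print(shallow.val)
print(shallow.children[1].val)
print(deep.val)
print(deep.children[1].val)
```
5
55
5
1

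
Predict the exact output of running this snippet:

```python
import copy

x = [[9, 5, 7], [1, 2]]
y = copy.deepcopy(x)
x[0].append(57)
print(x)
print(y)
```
[[9, 5, 7, 57], [1, 2]]
[[9, 5, 7], [1, 2]]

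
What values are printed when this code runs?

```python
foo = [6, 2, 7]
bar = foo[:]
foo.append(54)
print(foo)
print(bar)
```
[6, 2, 7, 54]
[6, 2, 7]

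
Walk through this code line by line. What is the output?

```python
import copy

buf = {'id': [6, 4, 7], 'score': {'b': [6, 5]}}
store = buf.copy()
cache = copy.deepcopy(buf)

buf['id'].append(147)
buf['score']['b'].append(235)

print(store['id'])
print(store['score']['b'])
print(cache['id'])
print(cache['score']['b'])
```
[6, 4, 7, 147]
[6, 5, 235]
[6, 4, 7]
[6, 5]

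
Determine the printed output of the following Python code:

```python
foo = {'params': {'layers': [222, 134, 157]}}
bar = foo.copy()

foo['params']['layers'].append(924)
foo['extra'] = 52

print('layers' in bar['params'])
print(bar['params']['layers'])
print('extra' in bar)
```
True
[222, 134, 157, 924]
False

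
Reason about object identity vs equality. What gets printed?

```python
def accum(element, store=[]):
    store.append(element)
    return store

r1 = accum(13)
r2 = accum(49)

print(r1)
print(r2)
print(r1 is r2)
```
[13, 49]
[13, 49]
True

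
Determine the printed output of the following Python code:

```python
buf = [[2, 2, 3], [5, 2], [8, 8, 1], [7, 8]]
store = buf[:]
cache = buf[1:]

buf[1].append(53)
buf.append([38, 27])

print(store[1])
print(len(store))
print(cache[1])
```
[5, 2, 53]
4
[8, 8, 1]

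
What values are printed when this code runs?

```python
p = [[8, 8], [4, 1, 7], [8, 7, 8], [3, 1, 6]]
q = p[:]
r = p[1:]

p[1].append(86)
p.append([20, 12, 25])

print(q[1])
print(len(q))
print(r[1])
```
[4, 1, 7, 86]
4
[8, 7, 8]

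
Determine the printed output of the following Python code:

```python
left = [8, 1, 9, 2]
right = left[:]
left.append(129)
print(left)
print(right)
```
[8, 1, 9, 2, 129]
[8, 1, 9, 2]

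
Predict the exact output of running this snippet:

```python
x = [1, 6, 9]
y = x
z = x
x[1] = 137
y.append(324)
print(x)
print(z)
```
[1, 137, 9, 324]
[1, 137, 9, 324]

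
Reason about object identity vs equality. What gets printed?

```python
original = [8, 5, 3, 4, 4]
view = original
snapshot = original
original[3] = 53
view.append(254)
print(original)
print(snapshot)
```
[8, 5, 3, 53, 4, 254]
[8, 5, 3, 53, 4, 254]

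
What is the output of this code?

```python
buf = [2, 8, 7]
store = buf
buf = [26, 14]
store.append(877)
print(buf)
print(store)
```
[26, 14]
[2, 8, 7, 877]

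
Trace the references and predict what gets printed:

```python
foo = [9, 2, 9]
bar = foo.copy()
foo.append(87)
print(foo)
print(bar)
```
[9, 2, 9, 87]
[9, 2, 9]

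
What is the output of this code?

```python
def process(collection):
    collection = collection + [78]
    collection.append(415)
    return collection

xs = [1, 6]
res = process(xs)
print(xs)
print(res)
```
[1, 6]
[1, 6, 78, 415]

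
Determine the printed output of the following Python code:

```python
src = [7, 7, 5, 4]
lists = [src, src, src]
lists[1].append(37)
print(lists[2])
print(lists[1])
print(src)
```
[7, 7, 5, 4, 37]
[7, 7, 5, 4, 37]
[7, 7, 5, 4, 37]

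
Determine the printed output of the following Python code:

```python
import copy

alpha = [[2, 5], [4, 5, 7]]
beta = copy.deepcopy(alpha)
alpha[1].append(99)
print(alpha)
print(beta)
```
[[2, 5], [4, 5, 7, 99]]
[[2, 5], [4, 5, 7]]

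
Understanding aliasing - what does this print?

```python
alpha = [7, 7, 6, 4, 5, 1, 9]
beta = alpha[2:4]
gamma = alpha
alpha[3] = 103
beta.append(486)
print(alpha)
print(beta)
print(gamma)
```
[7, 7, 6, 103, 5, 1, 9]
[6, 4, 486]
[7, 7, 6, 103, 5, 1, 9]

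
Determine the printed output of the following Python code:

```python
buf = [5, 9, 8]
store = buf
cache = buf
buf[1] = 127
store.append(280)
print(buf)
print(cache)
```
[5, 127, 8, 280]
[5, 127, 8, 280]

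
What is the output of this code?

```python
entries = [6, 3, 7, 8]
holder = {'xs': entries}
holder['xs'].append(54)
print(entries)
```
[6, 3, 7, 8, 54]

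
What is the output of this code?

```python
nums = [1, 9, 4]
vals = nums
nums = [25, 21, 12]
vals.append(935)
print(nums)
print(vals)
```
[25, 21, 12]
[1, 9, 4, 935]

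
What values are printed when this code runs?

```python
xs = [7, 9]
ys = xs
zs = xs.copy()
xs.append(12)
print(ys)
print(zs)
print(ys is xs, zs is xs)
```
[7, 9, 12]
[7, 9]
True False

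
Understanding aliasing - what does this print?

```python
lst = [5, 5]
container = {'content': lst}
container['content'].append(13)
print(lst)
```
[5, 5, 13]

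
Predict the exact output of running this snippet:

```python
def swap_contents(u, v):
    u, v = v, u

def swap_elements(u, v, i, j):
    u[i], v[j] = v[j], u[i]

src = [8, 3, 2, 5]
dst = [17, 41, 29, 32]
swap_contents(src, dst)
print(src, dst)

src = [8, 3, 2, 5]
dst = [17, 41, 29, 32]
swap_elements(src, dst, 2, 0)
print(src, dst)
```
[8, 3, 2, 5] [17, 41, 29, 32]
[8, 3, 17, 5] [2, 41, 29, 32]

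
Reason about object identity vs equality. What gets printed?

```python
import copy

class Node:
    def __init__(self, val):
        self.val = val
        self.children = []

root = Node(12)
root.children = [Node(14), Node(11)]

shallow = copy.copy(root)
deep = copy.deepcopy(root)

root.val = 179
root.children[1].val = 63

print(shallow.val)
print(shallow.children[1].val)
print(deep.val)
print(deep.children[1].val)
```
12
63
12
11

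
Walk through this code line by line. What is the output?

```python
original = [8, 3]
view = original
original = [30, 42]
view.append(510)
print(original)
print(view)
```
[30, 42]
[8, 3, 510]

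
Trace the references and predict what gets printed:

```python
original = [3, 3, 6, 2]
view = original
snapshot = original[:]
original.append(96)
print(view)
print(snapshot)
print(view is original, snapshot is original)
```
[3, 3, 6, 2, 96]
[3, 3, 6, 2]
True False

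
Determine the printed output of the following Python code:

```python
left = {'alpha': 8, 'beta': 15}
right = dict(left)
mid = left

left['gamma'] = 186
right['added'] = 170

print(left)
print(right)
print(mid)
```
{'alpha': 8, 'beta': 15, 'gamma': 186}
{'alpha': 8, 'beta': 15, 'added': 170}
{'alpha': 8, 'beta': 15, 'gamma': 186}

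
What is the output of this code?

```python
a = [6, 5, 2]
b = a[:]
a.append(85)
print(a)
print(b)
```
[6, 5, 2, 85]
[6, 5, 2]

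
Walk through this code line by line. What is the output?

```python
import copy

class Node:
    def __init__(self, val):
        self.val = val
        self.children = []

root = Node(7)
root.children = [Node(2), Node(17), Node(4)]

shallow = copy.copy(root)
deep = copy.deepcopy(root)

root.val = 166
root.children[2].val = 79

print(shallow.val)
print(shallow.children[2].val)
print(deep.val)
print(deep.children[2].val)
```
7
79
7
4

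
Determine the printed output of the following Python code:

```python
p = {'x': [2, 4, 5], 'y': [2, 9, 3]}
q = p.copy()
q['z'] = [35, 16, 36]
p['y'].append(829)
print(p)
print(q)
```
{'x': [2, 4, 5], 'y': [2, 9, 3, 829]}
{'x': [2, 4, 5], 'y': [2, 9, 3, 829], 'z': [35, 16, 36]}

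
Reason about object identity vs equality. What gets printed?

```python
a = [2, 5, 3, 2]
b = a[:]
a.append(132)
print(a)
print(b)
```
[2, 5, 3, 2, 132]
[2, 5, 3, 2]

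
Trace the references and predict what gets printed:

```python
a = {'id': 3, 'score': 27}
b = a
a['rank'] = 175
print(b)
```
{'id': 3, 'score': 27, 'rank': 175}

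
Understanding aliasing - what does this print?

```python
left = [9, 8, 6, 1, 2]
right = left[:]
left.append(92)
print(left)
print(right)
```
[9, 8, 6, 1, 2, 92]
[9, 8, 6, 1, 2]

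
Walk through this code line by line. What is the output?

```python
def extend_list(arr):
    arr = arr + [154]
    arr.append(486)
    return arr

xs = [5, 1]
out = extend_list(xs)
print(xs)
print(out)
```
[5, 1]
[5, 1, 154, 486]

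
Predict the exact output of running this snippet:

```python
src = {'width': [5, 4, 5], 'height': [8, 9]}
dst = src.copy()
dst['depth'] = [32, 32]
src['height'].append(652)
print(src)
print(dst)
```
{'width': [5, 4, 5], 'height': [8, 9, 652]}
{'width': [5, 4, 5], 'height': [8, 9, 652], 'depth': [32, 32]}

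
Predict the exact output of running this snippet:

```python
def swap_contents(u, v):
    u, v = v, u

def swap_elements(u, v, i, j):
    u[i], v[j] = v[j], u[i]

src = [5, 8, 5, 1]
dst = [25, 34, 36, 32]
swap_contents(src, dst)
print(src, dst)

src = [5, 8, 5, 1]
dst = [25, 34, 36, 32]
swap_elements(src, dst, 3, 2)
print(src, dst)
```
[5, 8, 5, 1] [25, 34, 36, 32]
[5, 8, 5, 36] [25, 34, 1, 32]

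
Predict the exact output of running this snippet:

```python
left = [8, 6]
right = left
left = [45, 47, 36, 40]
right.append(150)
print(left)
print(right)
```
[45, 47, 36, 40]
[8, 6, 150]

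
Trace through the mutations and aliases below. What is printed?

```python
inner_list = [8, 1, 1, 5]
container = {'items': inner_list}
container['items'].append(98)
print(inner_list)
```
[8, 1, 1, 5, 98]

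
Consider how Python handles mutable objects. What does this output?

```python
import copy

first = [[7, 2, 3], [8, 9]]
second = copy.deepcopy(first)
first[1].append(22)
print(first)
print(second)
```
[[7, 2, 3], [8, 9, 22]]
[[7, 2, 3], [8, 9]]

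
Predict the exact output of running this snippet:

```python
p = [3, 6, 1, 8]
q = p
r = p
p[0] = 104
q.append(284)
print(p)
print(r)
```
[104, 6, 1, 8, 284]
[104, 6, 1, 8, 284]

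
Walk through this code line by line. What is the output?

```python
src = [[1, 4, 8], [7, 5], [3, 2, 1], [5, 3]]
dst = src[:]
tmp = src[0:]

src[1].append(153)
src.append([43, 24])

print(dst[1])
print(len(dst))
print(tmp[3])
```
[7, 5, 153]
4
[5, 3]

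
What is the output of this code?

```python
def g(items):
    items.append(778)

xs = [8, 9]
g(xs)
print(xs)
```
[8, 9, 778]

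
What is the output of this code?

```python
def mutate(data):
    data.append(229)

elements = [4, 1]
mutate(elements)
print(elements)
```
[4, 1, 229]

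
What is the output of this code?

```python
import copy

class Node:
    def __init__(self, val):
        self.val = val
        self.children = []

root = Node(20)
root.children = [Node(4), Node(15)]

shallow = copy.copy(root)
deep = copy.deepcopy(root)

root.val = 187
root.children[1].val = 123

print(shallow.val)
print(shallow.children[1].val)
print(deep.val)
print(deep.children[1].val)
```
20
123
20
15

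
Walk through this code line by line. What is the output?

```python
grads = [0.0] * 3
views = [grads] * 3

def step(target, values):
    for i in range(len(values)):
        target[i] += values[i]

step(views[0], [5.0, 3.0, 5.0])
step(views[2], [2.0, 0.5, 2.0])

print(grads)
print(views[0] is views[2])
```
[7.0, 3.5, 7.0]
True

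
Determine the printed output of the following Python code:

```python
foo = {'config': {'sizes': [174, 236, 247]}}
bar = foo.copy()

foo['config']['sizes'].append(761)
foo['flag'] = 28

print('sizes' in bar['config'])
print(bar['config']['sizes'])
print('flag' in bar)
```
True
[174, 236, 247, 761]
False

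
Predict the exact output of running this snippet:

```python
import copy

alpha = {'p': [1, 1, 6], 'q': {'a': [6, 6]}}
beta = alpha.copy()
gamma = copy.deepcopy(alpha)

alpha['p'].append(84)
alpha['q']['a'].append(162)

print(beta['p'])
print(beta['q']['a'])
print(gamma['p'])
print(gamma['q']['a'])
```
[1, 1, 6, 84]
[6, 6, 162]
[1, 1, 6]
[6, 6]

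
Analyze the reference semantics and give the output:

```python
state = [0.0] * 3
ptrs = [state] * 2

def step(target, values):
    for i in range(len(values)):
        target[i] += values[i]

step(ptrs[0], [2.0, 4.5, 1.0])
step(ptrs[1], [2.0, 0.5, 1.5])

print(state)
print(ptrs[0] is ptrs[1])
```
[4.0, 5.0, 2.5]
True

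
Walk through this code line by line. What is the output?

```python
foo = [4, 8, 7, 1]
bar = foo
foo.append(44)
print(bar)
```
[4, 8, 7, 1, 44]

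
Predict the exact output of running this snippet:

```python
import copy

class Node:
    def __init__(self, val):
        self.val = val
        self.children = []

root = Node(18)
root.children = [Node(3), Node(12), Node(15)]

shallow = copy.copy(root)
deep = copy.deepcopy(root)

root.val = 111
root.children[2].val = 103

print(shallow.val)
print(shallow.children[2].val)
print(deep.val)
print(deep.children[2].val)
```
18
103
18
15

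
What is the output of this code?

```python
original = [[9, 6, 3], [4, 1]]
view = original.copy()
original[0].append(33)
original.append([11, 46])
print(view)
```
[[9, 6, 3, 33], [4, 1]]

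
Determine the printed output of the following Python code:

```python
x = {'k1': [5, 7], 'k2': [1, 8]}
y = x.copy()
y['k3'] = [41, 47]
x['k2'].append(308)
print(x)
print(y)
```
{'k1': [5, 7], 'k2': [1, 8, 308]}
{'k1': [5, 7], 'k2': [1, 8, 308], 'k3': [41, 47]}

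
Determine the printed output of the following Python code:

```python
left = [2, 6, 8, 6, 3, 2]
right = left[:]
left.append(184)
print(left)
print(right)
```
[2, 6, 8, 6, 3, 2, 184]
[2, 6, 8, 6, 3, 2]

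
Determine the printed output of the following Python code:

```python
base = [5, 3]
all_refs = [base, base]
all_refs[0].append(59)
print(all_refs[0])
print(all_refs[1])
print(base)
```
[5, 3, 59]
[5, 3, 59]
[5, 3, 59]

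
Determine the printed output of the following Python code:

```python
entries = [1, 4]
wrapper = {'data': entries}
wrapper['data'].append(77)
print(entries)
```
[1, 4, 77]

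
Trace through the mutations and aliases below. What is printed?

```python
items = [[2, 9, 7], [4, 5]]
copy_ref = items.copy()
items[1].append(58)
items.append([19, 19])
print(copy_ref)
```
[[2, 9, 7], [4, 5, 58]]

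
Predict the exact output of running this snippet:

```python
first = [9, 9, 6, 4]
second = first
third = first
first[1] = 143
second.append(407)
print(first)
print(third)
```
[9, 143, 6, 4, 407]
[9, 143, 6, 4, 407]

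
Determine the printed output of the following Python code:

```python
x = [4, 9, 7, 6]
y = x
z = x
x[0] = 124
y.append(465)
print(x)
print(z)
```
[124, 9, 7, 6, 465]
[124, 9, 7, 6, 465]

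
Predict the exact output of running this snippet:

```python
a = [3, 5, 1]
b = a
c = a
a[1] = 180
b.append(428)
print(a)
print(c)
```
[3, 180, 1, 428]
[3, 180, 1, 428]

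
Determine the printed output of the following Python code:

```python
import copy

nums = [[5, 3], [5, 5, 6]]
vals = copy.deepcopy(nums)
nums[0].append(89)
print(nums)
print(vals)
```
[[5, 3, 89], [5, 5, 6]]
[[5, 3], [5, 5, 6]]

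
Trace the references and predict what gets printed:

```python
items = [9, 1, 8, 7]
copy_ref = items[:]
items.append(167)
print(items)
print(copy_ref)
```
[9, 1, 8, 7, 167]
[9, 1, 8, 7]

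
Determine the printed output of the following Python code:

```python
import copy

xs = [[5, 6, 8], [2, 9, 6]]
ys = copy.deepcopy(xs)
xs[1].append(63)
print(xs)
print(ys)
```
[[5, 6, 8], [2, 9, 6, 63]]
[[5, 6, 8], [2, 9, 6]]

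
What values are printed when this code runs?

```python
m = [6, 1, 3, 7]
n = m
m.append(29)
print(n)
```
[6, 1, 3, 7, 29]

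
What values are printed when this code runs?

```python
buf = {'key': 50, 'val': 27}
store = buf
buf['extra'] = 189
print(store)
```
{'key': 50, 'val': 27, 'extra': 189}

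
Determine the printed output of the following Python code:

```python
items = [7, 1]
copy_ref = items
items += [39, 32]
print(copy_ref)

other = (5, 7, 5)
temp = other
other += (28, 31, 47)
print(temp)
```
[7, 1, 39, 32]
(5, 7, 5)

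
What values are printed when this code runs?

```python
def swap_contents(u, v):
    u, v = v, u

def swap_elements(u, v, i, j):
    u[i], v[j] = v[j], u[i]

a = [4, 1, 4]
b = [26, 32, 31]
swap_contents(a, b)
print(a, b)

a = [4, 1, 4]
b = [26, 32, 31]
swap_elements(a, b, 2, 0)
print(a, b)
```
[4, 1, 4] [26, 32, 31]
[4, 1, 26] [4, 32, 31]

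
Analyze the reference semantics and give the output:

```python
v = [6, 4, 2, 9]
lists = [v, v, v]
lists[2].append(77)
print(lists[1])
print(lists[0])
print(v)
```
[6, 4, 2, 9, 77]
[6, 4, 2, 9, 77]
[6, 4, 2, 9, 77]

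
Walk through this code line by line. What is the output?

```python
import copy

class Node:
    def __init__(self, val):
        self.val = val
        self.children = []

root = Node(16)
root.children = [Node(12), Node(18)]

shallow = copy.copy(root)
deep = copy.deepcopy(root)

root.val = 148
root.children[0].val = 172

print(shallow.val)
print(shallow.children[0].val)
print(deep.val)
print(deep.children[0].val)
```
16
172
16
12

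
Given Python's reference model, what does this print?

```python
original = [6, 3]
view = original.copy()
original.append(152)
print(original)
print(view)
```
[6, 3, 152]
[6, 3]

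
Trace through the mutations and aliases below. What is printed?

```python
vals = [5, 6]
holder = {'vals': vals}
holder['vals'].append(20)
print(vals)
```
[5, 6, 20]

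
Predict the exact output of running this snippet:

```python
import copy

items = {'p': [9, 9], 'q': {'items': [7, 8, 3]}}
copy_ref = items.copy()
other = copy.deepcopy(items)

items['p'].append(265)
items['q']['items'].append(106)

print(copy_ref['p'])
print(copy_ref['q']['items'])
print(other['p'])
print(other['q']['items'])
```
[9, 9, 265]
[7, 8, 3, 106]
[9, 9]
[7, 8, 3]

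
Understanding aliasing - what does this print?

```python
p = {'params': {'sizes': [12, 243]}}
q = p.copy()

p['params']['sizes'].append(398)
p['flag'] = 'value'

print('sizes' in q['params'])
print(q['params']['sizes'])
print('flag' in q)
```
True
[12, 243, 398]
False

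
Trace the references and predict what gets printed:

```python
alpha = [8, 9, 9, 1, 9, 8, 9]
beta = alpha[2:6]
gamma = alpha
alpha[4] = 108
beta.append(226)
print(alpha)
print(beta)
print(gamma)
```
[8, 9, 9, 1, 108, 8, 9]
[9, 1, 9, 8, 226]
[8, 9, 9, 1, 108, 8, 9]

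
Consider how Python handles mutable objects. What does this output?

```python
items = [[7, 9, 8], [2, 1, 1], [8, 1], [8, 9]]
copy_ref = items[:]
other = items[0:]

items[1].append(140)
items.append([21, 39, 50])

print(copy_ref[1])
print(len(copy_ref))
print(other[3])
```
[2, 1, 1, 140]
4
[8, 9]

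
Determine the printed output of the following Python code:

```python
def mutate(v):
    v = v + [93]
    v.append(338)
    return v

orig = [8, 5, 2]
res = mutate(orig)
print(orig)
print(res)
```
[8, 5, 2]
[8, 5, 2, 93, 338]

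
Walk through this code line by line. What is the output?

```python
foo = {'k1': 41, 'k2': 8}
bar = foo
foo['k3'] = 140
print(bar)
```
{'k1': 41, 'k2': 8, 'k3': 140}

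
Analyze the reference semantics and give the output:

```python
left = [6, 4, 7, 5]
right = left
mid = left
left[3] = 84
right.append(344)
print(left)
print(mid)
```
[6, 4, 7, 84, 344]
[6, 4, 7, 84, 344]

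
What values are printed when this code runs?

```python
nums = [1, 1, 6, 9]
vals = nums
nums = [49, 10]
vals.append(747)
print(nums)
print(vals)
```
[49, 10]
[1, 1, 6, 9, 747]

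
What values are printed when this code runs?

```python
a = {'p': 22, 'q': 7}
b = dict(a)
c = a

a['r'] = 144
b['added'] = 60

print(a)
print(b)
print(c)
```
{'p': 22, 'q': 7, 'r': 144}
{'p': 22, 'q': 7, 'added': 60}
{'p': 22, 'q': 7, 'r': 144}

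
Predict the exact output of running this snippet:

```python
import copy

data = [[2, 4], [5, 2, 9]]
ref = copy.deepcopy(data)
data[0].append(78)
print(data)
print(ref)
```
[[2, 4, 78], [5, 2, 9]]
[[2, 4], [5, 2, 9]]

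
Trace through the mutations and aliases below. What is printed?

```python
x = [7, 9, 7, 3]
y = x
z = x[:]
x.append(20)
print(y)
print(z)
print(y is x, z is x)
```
[7, 9, 7, 3, 20]
[7, 9, 7, 3]
True False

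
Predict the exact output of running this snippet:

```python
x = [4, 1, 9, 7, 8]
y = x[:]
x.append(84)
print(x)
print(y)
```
[4, 1, 9, 7, 8, 84]
[4, 1, 9, 7, 8]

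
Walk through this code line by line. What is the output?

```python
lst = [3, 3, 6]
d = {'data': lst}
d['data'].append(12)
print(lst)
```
[3, 3, 6, 12]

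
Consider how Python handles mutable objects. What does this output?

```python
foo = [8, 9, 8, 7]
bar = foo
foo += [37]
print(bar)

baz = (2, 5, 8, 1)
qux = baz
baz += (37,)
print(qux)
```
[8, 9, 8, 7, 37]
(2, 5, 8, 1)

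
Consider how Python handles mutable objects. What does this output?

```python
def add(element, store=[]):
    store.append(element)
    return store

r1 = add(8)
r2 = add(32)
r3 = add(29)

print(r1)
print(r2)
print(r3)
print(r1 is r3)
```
[8, 32, 29]
[8, 32, 29]
[8, 32, 29]
True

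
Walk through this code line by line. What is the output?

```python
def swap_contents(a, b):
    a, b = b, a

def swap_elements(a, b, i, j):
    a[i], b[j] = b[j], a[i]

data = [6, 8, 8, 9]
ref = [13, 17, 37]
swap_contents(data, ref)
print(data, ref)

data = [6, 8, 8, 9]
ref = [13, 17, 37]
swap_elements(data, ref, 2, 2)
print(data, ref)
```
[6, 8, 8, 9] [13, 17, 37]
[6, 8, 37, 9] [13, 17, 8]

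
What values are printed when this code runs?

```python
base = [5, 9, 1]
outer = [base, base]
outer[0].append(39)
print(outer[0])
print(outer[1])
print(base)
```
[5, 9, 1, 39]
[5, 9, 1, 39]
[5, 9, 1, 39]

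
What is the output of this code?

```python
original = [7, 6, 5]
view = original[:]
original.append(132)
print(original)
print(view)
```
[7, 6, 5, 132]
[7, 6, 5]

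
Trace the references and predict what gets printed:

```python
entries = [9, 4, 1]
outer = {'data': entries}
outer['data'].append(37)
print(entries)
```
[9, 4, 1, 37]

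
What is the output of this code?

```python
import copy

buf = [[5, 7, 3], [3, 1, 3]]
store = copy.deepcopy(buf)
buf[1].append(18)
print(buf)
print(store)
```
[[5, 7, 3], [3, 1, 3, 18]]
[[5, 7, 3], [3, 1, 3]]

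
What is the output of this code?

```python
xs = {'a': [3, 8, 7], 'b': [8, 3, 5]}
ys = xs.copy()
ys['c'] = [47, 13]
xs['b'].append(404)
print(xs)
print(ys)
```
{'a': [3, 8, 7], 'b': [8, 3, 5, 404]}
{'a': [3, 8, 7], 'b': [8, 3, 5, 404], 'c': [47, 13]}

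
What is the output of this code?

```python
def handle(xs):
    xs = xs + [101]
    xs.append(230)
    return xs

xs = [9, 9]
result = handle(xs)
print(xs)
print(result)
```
[9, 9]
[9, 9, 101, 230]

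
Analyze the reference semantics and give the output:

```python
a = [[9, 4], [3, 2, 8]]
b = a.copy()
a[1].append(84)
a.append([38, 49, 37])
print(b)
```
[[9, 4], [3, 2, 8, 84]]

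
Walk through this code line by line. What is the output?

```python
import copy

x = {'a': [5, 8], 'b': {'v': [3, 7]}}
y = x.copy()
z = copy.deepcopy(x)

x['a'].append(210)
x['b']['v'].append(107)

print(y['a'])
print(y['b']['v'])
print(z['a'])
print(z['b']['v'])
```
[5, 8, 210]
[3, 7, 107]
[5, 8]
[3, 7]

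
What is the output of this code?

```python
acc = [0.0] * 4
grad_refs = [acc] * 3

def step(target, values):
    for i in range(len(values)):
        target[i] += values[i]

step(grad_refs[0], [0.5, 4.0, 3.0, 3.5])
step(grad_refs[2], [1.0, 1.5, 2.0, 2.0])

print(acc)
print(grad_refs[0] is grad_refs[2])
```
[1.5, 5.5, 5.0, 5.5]
True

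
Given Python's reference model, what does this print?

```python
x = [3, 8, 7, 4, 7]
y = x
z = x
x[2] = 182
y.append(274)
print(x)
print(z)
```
[3, 8, 182, 4, 7, 274]
[3, 8, 182, 4, 7, 274]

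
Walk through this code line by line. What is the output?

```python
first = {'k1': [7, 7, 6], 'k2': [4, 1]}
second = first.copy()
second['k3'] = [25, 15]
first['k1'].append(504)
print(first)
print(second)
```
{'k1': [7, 7, 6, 504], 'k2': [4, 1]}
{'k1': [7, 7, 6, 504], 'k2': [4, 1], 'k3': [25, 15]}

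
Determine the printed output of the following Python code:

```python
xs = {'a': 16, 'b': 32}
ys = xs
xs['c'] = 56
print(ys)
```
{'a': 16, 'b': 32, 'c': 56}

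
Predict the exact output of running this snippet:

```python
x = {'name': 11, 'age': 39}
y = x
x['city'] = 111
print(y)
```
{'name': 11, 'age': 39, 'city': 111}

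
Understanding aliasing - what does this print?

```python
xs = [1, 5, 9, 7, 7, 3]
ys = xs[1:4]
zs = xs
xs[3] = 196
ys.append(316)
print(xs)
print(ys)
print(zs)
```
[1, 5, 9, 196, 7, 3]
[5, 9, 7, 316]
[1, 5, 9, 196, 7, 3]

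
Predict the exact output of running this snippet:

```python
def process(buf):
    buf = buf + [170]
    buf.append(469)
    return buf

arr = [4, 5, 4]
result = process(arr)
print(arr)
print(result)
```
[4, 5, 4]
[4, 5, 4, 170, 469]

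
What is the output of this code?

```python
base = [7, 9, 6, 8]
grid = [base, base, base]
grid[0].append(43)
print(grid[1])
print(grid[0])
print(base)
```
[7, 9, 6, 8, 43]
[7, 9, 6, 8, 43]
[7, 9, 6, 8, 43]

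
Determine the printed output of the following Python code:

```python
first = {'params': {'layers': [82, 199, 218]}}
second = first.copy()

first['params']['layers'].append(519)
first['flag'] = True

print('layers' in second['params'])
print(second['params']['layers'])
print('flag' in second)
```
True
[82, 199, 218, 519]
False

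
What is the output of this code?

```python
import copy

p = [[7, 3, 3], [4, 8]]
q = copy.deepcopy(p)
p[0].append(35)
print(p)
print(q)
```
[[7, 3, 3, 35], [4, 8]]
[[7, 3, 3], [4, 8]]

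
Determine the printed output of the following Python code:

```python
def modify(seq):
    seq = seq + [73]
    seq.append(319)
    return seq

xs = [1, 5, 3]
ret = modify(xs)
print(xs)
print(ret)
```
[1, 5, 3]
[1, 5, 3, 73, 319]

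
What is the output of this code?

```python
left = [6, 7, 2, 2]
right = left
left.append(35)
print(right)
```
[6, 7, 2, 2, 35]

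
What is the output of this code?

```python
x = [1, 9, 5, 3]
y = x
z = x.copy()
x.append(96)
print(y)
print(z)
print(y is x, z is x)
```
[1, 9, 5, 3, 96]
[1, 9, 5, 3]
True False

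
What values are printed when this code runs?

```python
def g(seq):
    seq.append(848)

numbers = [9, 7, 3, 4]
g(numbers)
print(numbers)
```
[9, 7, 3, 4, 848]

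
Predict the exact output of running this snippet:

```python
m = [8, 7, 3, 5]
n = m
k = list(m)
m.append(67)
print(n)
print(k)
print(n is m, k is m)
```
[8, 7, 3, 5, 67]
[8, 7, 3, 5]
True False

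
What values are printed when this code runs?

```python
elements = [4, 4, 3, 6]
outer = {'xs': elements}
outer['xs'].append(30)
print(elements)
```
[4, 4, 3, 6, 30]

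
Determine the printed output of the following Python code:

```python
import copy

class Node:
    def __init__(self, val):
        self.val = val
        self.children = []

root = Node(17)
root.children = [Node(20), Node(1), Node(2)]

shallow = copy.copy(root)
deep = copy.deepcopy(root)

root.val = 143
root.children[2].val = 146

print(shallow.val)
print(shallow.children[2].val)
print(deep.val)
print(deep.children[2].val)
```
17
146
17
2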